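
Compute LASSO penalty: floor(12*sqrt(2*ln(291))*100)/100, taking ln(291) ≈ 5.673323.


ln(291) ≈ 5.673323.
2*ln(n) ≈ 11.346646.
sqrt(2*ln(n)) ≈ sqrt(11.346646) ≈ 3.368478.
lambda ≈ 12*3.368478 = 40.421736.
floor(lambda*100)/100 = 40.42.

40.42


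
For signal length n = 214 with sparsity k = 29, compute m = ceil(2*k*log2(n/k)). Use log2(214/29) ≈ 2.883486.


log2(n/k) = log2(214/29) ≈ 2.883486.
2*k*log2(n/k) ≈ 2*29*2.883486 = 167.242188.
m = ceil(167.242188) = 168.

168


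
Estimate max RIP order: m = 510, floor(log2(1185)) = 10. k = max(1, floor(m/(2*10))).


floor(log2(1185)) = 10.
2*10 = 20.
m/(2*floor(log2(n))) = 510/20 ≈ 25.5.
floor = 25.
k = max(1, 25) = 25.

25


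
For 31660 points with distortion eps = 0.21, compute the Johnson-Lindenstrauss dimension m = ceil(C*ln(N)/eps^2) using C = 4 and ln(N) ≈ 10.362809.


ln(31660) ≈ 10.362809.
eps^2 = 0.21^2 = 0.0441.
C*ln(N)/eps^2 ≈ 4*10.362809/0.0441 ≈ 939.9373.
m = ceil(939.9373) = 940.

940


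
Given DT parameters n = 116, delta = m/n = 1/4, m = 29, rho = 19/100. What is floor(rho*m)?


m = 1/4*116 = 29.
rho = 19/100.
rho*m = 19/100*29 = 5.51.
k = floor(5.51) = 5.

5


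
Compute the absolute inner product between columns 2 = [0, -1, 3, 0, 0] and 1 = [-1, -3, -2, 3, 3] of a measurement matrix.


Inner product: 0*-1 + -1*-3 + 3*-2 + 0*3 + 0*3
Products: [0, 3, -6, 0, 0]
Sum = -3.
|dot| = 3.

3


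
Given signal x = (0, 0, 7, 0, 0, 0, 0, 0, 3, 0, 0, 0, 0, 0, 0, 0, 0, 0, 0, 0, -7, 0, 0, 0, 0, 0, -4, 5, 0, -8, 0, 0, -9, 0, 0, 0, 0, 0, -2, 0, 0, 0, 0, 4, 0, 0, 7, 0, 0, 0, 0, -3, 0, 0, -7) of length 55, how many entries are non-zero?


Non-zero positions: [2, 8, 20, 26, 27, 29, 32, 38, 43, 46, 51, 54].
Sparsity = 12.

12


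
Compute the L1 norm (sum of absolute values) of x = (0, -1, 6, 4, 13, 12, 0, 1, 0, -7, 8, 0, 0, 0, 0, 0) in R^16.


Non-zero entries: [(1, -1), (2, 6), (3, 4), (4, 13), (5, 12), (7, 1), (9, -7), (10, 8)]
Absolute values: [1, 6, 4, 13, 12, 1, 7, 8]
||x||_1 = sum = 52.

52


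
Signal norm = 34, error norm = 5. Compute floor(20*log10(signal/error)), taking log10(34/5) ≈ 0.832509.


||x||/||e|| = 34/5.
log10(34/5) ≈ 0.832509.
20*log10(||x||/||e||) ≈ 20*0.832509 = 16.65018.
floor(16.65018) = 16.

16


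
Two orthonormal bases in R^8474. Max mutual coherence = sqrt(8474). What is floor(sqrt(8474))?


92^2 = 8464 <= 8474 < 8649 = 93^2, so 92 <= sqrt(8474) < 93.
floor(sqrt(8474)) = 92.

92


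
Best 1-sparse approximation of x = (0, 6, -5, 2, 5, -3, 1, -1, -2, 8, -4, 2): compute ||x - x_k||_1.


Sorted |x_i| descending: [8, 6, 5, 5, 4, 3, 2, 2, 2, 1, 1, 0]
Keep top 1: [8]
Tail entries: [6, 5, 5, 4, 3, 2, 2, 2, 1, 1, 0]
L1 error = sum of tail = 31.

31


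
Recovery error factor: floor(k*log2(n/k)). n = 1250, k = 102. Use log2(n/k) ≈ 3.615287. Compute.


log2(n/k) = log2(1250/102) ≈ 3.615287.
k*log2(n/k) ≈ 102*3.615287 = 368.759274.
floor(368.759274) = 368.

368


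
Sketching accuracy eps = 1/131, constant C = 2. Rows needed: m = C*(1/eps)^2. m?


1/eps = 131.
(1/eps)^2 = 17161.
m = 2*17161 = 34322.

34322


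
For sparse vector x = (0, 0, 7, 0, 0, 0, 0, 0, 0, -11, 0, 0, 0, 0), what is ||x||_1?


Non-zero entries: [(2, 7), (9, -11)]
Absolute values: [7, 11]
||x||_1 = sum = 18.

18


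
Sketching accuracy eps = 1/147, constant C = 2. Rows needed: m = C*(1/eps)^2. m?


1/eps = 147.
(1/eps)^2 = 21609.
m = 2*21609 = 43218.

43218


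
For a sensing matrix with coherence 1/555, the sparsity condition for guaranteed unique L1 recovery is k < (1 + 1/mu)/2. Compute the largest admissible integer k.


1/mu = 555.
1 + 1/mu = 556.
(1 + 1/mu)/2 = 278 is an integer and the inequality is strict, so k_max = 278 - 1 = 277.

277


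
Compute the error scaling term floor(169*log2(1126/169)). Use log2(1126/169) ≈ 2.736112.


log2(n/k) = log2(1126/169) ≈ 2.736112.
k*log2(n/k) ≈ 169*2.736112 = 462.402928.
floor(462.402928) = 462.

462


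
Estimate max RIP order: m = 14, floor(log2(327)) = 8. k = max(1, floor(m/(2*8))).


floor(log2(327)) = 8.
2*8 = 16.
m/(2*floor(log2(n))) = 14/16 ≈ 0.875.
floor = 0.
k = max(1, 0) = 1.

1


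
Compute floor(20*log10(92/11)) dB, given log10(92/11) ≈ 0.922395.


||x||/||e|| = 92/11.
log10(92/11) ≈ 0.922395.
20*log10(||x||/||e||) ≈ 20*0.922395 = 18.4479.
floor(18.4479) = 18.

18


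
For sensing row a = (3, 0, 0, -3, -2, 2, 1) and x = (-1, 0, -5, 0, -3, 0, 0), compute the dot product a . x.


Non-zero terms: ['3*-1', '0*-5', '-2*-3']
Products: [-3, 0, 6]
y = sum = 3.

3


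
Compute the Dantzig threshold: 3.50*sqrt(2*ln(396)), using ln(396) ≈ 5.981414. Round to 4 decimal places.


ln(396) ≈ 5.981414.
2*ln(n) ≈ 11.962828.
sqrt(2*ln(n)) ≈ sqrt(11.962828) ≈ 3.458732.
threshold ≈ 3.50*3.458732 = 12.105562 ≈ 12.1056.

12.1056


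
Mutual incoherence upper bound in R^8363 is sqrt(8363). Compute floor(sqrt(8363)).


91^2 = 8281 <= 8363 < 8464 = 92^2, so 91 <= sqrt(8363) < 92.
floor(sqrt(8363)) = 91.

91


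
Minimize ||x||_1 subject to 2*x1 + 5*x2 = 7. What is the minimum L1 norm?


Axis intercepts:
  x1 = 7/2, x2 = 0: L1 = 7/2
  x1 = 0, x2 = 7/5: L1 = 7/5
x* = (0, 7/5)
||x*||_1 = 7/5.

7/5


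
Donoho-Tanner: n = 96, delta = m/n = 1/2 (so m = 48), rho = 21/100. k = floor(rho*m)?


m = 1/2*96 = 48.
rho = 21/100.
rho*m = 21/100*48 = 10.08.
k = floor(10.08) = 10.

10


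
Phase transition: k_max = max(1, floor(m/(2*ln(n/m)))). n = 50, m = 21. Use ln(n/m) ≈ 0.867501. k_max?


n/m = 50/21.
ln(n/m) ≈ 0.867501.
2*ln(n/m) ≈ 1.735002.
m/(2*ln(n/m)) ≈ 21/1.735002 ≈ 12.1037.
floor = 12.
k_max = max(1, 12) = 12.

12


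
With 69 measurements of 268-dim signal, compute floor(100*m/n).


100*m/n = 100*69/268 ≈ 25.7463.
floor = 25.

25


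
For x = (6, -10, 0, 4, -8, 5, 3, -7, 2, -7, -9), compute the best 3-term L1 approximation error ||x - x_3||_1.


Sorted |x_i| descending: [10, 9, 8, 7, 7, 6, 5, 4, 3, 2, 0]
Keep top 3: [10, 9, 8]
Tail entries: [7, 7, 6, 5, 4, 3, 2, 0]
L1 error = sum of tail = 34.

34


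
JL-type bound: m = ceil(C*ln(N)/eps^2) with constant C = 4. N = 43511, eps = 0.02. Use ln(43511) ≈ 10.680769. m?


ln(43511) ≈ 10.680769.
eps^2 = 0.02^2 = 0.0004.
C*ln(N)/eps^2 ≈ 4*10.680769/0.0004 ≈ 106807.69.
m = ceil(106807.69) = 106808.

106808


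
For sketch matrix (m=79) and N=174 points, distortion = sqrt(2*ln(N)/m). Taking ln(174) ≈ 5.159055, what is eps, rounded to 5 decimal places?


ln(174) ≈ 5.159055.
2*ln(N)/m ≈ 2*5.159055/79 ≈ 0.13060899.
eps = sqrt(0.13060899) ≈ 0.3613987 ≈ 0.36140.

0.36140


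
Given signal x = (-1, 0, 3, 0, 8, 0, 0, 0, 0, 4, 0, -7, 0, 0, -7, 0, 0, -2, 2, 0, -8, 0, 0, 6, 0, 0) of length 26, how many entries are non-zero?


Non-zero positions: [0, 2, 4, 9, 11, 14, 17, 18, 20, 23].
Sparsity = 10.

10


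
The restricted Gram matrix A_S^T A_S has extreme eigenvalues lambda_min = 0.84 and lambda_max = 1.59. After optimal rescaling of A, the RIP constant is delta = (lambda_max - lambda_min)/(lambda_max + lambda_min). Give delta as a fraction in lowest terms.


lambda_max - lambda_min = 1.59 - 0.84 = 0.75.
lambda_max + lambda_min = 1.59 + 0.84 = 2.43.
delta = 0.75/2.43 = 75/243 = 25/81.

25/81


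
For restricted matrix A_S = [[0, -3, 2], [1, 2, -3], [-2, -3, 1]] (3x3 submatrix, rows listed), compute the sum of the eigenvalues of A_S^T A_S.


Sum of eigenvalues of A_S^T A_S = trace(A_S^T A_S) = sum of squared column norms of A_S.
A_S^T A_S diagonal: [5, 22, 14].
trace = 5 + 22 + 14 = 41.

41


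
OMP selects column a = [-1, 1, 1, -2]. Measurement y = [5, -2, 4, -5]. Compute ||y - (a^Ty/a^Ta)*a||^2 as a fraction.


a^T a = 7.
a^T y = 7.
coeff = 7/7 = 1.
||r||^2 = 63.

63


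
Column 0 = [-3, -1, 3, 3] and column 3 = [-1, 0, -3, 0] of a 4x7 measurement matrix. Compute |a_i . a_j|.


Inner product: -3*-1 + -1*0 + 3*-3 + 3*0
Products: [3, 0, -9, 0]
Sum = -6.
|dot| = 6.

6


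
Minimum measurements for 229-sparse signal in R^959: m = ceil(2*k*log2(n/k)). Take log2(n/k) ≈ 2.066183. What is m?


log2(n/k) = log2(959/229) ≈ 2.066183.
2*k*log2(n/k) ≈ 2*229*2.066183 = 946.311814.
m = ceil(946.311814) = 947.

947


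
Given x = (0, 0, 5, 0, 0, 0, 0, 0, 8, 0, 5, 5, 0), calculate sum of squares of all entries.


Non-zero entries: [(2, 5), (8, 8), (10, 5), (11, 5)]
Squares: [25, 64, 25, 25]
||x||_2^2 = sum = 139.

139


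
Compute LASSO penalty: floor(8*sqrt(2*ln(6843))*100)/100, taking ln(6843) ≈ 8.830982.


ln(6843) ≈ 8.830982.
2*ln(n) ≈ 17.661964.
sqrt(2*ln(n)) ≈ sqrt(17.661964) ≈ 4.202614.
lambda ≈ 8*4.202614 = 33.620912.
floor(lambda*100)/100 = 33.62.

33.62


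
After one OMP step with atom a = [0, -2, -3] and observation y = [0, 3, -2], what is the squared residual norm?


a^T a = 13.
a^T y = 0.
coeff = 0/13 = 0.
||r||^2 = 13.

13


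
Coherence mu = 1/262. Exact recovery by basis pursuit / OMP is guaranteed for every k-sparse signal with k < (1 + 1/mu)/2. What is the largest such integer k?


1/mu = 262.
1 + 1/mu = 263.
(1 + 1/mu)/2 = 131.5 is not an integer, so k_max = floor(131.5) = 131.

131


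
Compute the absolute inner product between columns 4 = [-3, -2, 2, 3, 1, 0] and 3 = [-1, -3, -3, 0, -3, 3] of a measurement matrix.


Inner product: -3*-1 + -2*-3 + 2*-3 + 3*0 + 1*-3 + 0*3
Products: [3, 6, -6, 0, -3, 0]
Sum = 0.
|dot| = 0.

0


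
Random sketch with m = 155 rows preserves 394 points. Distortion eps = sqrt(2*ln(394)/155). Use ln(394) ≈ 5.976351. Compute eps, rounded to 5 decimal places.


ln(394) ≈ 5.976351.
2*ln(N)/m ≈ 2*5.976351/155 ≈ 0.07711421.
eps = sqrt(0.07711421) ≈ 0.2776945 ≈ 0.27769.

0.27769


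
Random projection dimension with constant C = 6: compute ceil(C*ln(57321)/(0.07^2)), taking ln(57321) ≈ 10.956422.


ln(57321) ≈ 10.956422.
eps^2 = 0.07^2 = 0.0049.
C*ln(N)/eps^2 ≈ 6*10.956422/0.0049 ≈ 13416.0269.
m = ceil(13416.0269) = 13417.

13417


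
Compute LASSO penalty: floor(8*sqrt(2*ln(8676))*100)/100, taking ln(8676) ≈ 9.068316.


ln(8676) ≈ 9.068316.
2*ln(n) ≈ 18.136632.
sqrt(2*ln(n)) ≈ sqrt(18.136632) ≈ 4.258712.
lambda ≈ 8*4.258712 = 34.069696.
floor(lambda*100)/100 = 34.06.

34.06


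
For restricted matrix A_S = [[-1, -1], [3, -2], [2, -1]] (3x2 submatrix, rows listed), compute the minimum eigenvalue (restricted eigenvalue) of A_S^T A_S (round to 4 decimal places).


A_S^T A_S = [[14, -7], [-7, 6]].
trace = 20.
det = 35.
disc = trace^2 - 4*det = 400 - 4*35 = 260.
sqrt(260) ≈ 16.124515.
lam_min = (20 - sqrt(260))/2 ≈ (20 - 16.124515)/2 = 1.9377425 ≈ 1.9377.

1.9377


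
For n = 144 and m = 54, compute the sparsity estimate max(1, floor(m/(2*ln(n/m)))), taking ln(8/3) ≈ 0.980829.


n/m = 144/54 = 8/3.
ln(n/m) ≈ 0.980829.
2*ln(n/m) ≈ 1.961658.
m/(2*ln(n/m)) ≈ 54/1.961658 ≈ 27.5277.
floor = 27.
k_max = max(1, 27) = 27.

27


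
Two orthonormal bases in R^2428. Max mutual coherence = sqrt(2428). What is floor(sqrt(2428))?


49^2 = 2401 <= 2428 < 2500 = 50^2, so 49 <= sqrt(2428) < 50.
floor(sqrt(2428)) = 49.

49


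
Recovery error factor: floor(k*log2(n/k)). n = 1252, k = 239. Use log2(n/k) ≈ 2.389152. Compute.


log2(n/k) = log2(1252/239) ≈ 2.389152.
k*log2(n/k) ≈ 239*2.389152 = 571.007328.
floor(571.007328) = 571.

571


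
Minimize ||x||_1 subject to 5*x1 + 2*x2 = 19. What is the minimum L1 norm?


Axis intercepts:
  x1 = 19/5, x2 = 0: L1 = 19/5
  x1 = 0, x2 = 19/2: L1 = 19/2
x* = (19/5, 0)
||x*||_1 = 19/5.

19/5


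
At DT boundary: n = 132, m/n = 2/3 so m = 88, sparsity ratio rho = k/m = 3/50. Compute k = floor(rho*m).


m = 2/3*132 = 88.
rho = 3/50.
rho*m = 3/50*88 = 5.28.
k = floor(5.28) = 5.

5


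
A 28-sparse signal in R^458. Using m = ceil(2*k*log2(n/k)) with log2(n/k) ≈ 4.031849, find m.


log2(n/k) = log2(458/28) ≈ 4.031849.
2*k*log2(n/k) ≈ 2*28*4.031849 = 225.783544.
m = ceil(225.783544) = 226.

226


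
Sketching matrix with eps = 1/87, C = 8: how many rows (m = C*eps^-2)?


1/eps = 87.
(1/eps)^2 = 7569.
m = 8*7569 = 60552.

60552


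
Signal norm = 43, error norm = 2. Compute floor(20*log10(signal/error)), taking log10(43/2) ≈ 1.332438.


||x||/||e|| = 43/2.
log10(43/2) ≈ 1.332438.
20*log10(||x||/||e||) ≈ 20*1.332438 = 26.64876.
floor(26.64876) = 26.

26


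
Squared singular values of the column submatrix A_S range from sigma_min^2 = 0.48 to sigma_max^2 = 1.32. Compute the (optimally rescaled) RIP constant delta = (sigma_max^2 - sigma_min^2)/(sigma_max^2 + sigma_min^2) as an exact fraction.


lambda_max - lambda_min = 1.32 - 0.48 = 0.84.
lambda_max + lambda_min = 1.32 + 0.48 = 1.80.
delta = 0.84/1.80 = 84/180 = 7/15.

7/15


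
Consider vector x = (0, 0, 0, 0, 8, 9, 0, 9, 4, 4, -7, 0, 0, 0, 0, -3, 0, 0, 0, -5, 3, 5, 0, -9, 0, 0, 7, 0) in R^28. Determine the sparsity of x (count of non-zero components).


Non-zero positions: [4, 5, 7, 8, 9, 10, 15, 19, 20, 21, 23, 26].
Sparsity = 12.

12


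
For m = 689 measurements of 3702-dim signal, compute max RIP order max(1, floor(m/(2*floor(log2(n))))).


floor(log2(3702)) = 11.
2*11 = 22.
m/(2*floor(log2(n))) = 689/22 ≈ 31.3182.
floor = 31.
k = max(1, 31) = 31.

31


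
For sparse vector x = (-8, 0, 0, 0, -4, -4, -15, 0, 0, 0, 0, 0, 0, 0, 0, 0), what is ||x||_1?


Non-zero entries: [(0, -8), (4, -4), (5, -4), (6, -15)]
Absolute values: [8, 4, 4, 15]
||x||_1 = sum = 31.

31


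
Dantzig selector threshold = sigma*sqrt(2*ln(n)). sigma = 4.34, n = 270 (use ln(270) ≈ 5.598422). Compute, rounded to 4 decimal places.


ln(270) ≈ 5.598422.
2*ln(n) ≈ 11.196844.
sqrt(2*ln(n)) ≈ sqrt(11.196844) ≈ 3.346169.
threshold ≈ 4.34*3.346169 = 14.52237346 ≈ 14.5224.

14.5224


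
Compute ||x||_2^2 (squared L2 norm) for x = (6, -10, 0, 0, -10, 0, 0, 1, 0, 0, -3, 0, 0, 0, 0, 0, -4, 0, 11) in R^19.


Non-zero entries: [(0, 6), (1, -10), (4, -10), (7, 1), (10, -3), (16, -4), (18, 11)]
Squares: [36, 100, 100, 1, 9, 16, 121]
||x||_2^2 = sum = 383.

383


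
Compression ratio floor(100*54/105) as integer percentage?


100*m/n = 100*54/105 ≈ 51.4286.
floor = 51.

51


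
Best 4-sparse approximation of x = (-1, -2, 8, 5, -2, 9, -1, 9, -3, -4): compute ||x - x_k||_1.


Sorted |x_i| descending: [9, 9, 8, 5, 4, 3, 2, 2, 1, 1]
Keep top 4: [9, 9, 8, 5]
Tail entries: [4, 3, 2, 2, 1, 1]
L1 error = sum of tail = 13.

13


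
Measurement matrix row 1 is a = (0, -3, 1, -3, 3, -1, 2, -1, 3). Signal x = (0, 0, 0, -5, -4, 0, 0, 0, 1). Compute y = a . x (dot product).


Non-zero terms: ['-3*-5', '3*-4', '3*1']
Products: [15, -12, 3]
y = sum = 6.

6


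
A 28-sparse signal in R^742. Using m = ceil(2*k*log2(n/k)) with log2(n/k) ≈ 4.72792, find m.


log2(n/k) = log2(742/28) ≈ 4.72792.
2*k*log2(n/k) ≈ 2*28*4.72792 = 264.76352.
m = ceil(264.76352) = 265.

265


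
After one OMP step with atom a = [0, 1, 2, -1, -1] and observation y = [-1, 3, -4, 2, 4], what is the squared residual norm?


a^T a = 7.
a^T y = -11.
coeff = -11/7 = -11/7.
||r||^2 = 201/7.

201/7


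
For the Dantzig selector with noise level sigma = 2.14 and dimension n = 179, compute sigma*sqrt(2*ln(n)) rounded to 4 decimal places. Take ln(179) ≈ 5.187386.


ln(179) ≈ 5.187386.
2*ln(n) ≈ 10.374772.
sqrt(2*ln(n)) ≈ sqrt(10.374772) ≈ 3.220989.
threshold ≈ 2.14*3.220989 = 6.89291646 ≈ 6.8929.

6.8929


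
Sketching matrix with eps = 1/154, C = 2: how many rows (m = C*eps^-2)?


1/eps = 154.
(1/eps)^2 = 23716.
m = 2*23716 = 47432.

47432


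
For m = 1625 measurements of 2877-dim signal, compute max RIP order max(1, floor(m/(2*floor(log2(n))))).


floor(log2(2877)) = 11.
2*11 = 22.
m/(2*floor(log2(n))) = 1625/22 ≈ 73.8636.
floor = 73.
k = max(1, 73) = 73.

73


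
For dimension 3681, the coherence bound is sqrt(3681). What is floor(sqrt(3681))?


60^2 = 3600 <= 3681 < 3721 = 61^2, so 60 <= sqrt(3681) < 61.
floor(sqrt(3681)) = 60.

60


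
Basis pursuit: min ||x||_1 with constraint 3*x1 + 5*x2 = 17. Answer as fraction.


Axis intercepts:
  x1 = 17/3, x2 = 0: L1 = 17/3
  x1 = 0, x2 = 17/5: L1 = 17/5
x* = (0, 17/5)
||x*||_1 = 17/5.

17/5


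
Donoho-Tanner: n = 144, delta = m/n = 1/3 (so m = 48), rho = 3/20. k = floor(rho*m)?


m = 1/3*144 = 48.
rho = 3/20.
rho*m = 3/20*48 = 7.2.
k = floor(7.2) = 7.

7


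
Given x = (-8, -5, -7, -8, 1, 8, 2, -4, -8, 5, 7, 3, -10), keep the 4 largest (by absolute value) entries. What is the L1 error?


Sorted |x_i| descending: [10, 8, 8, 8, 8, 7, 7, 5, 5, 4, 3, 2, 1]
Keep top 4: [10, 8, 8, 8]
Tail entries: [8, 7, 7, 5, 5, 4, 3, 2, 1]
L1 error = sum of tail = 42.

42


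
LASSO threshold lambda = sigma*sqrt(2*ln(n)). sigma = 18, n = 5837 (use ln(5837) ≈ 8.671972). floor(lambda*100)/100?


ln(5837) ≈ 8.671972.
2*ln(n) ≈ 17.343944.
sqrt(2*ln(n)) ≈ sqrt(17.343944) ≈ 4.164606.
lambda ≈ 18*4.164606 = 74.962908.
floor(lambda*100)/100 = 74.96.

74.96


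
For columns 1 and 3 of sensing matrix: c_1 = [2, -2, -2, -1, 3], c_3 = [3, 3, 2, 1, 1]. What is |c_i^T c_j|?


Inner product: 2*3 + -2*3 + -2*2 + -1*1 + 3*1
Products: [6, -6, -4, -1, 3]
Sum = -2.
|dot| = 2.

2


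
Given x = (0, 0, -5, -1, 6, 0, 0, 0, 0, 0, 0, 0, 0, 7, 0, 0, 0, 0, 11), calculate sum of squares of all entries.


Non-zero entries: [(2, -5), (3, -1), (4, 6), (13, 7), (18, 11)]
Squares: [25, 1, 36, 49, 121]
||x||_2^2 = sum = 232.

232


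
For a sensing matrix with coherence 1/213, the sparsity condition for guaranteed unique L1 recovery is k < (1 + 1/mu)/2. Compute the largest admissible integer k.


1/mu = 213.
1 + 1/mu = 214.
(1 + 1/mu)/2 = 107 is an integer and the inequality is strict, so k_max = 107 - 1 = 106.

106


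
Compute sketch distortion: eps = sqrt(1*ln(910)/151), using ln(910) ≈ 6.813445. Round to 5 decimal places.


ln(910) ≈ 6.813445.
1*ln(N)/m ≈ 1*6.813445/151 ≈ 0.04512215.
eps = sqrt(0.04512215) ≈ 0.2124197 ≈ 0.21242.

0.21242


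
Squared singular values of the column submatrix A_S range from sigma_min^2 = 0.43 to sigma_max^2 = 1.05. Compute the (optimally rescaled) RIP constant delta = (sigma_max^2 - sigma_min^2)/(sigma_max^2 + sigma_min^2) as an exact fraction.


lambda_max - lambda_min = 1.05 - 0.43 = 0.62.
lambda_max + lambda_min = 1.05 + 0.43 = 1.48.
delta = 0.62/1.48 = 62/148 = 31/74.

31/74


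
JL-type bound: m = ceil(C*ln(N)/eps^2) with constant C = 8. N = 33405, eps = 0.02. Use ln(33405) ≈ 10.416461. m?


ln(33405) ≈ 10.416461.
eps^2 = 0.02^2 = 0.0004.
C*ln(N)/eps^2 ≈ 8*10.416461/0.0004 ≈ 208329.22.
m = ceil(208329.22) = 208330.

208330


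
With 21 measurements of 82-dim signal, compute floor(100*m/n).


100*m/n = 100*21/82 ≈ 25.6098.
floor = 25.

25


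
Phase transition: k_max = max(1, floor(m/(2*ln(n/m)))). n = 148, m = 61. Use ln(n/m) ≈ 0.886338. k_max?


n/m = 148/61.
ln(n/m) ≈ 0.886338.
2*ln(n/m) ≈ 1.772676.
m/(2*ln(n/m)) ≈ 61/1.772676 ≈ 34.4113.
floor = 34.
k_max = max(1, 34) = 34.

34


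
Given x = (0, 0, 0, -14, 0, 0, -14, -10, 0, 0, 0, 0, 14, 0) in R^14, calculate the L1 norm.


Non-zero entries: [(3, -14), (6, -14), (7, -10), (12, 14)]
Absolute values: [14, 14, 10, 14]
||x||_1 = sum = 52.

52


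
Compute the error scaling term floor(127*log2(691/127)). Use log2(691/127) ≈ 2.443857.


log2(n/k) = log2(691/127) ≈ 2.443857.
k*log2(n/k) ≈ 127*2.443857 = 310.369839.
floor(310.369839) = 310.

310


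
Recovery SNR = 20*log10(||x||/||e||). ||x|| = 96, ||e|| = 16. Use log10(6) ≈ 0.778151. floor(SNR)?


||x||/||e|| = 96/16 = 6.
log10(6) ≈ 0.778151.
20*log10(||x||/||e||) ≈ 20*0.778151 = 15.56302.
floor(15.56302) = 15.

15


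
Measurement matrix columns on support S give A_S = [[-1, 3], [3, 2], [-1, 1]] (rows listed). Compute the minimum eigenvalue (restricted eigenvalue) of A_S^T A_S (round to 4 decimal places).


A_S^T A_S = [[11, 2], [2, 14]].
trace = 25.
det = 150.
disc = trace^2 - 4*det = 625 - 4*150 = 25.
sqrt(25) = 5.
lam_min = (25 - 5)/2 = 10 = 10.0000.

10.0000


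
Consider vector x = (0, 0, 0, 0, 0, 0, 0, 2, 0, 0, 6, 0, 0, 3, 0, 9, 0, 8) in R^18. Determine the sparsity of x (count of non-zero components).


Non-zero positions: [7, 10, 13, 15, 17].
Sparsity = 5.

5


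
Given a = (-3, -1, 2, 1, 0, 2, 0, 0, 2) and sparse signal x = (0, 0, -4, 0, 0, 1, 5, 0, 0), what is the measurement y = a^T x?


Non-zero terms: ['2*-4', '2*1', '0*5']
Products: [-8, 2, 0]
y = sum = -6.

-6


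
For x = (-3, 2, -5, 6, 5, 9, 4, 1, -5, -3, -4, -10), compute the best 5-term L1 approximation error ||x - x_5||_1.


Sorted |x_i| descending: [10, 9, 6, 5, 5, 5, 4, 4, 3, 3, 2, 1]
Keep top 5: [10, 9, 6, 5, 5]
Tail entries: [5, 4, 4, 3, 3, 2, 1]
L1 error = sum of tail = 22.

22


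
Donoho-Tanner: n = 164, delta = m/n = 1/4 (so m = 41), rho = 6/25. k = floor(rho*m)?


m = 1/4*164 = 41.
rho = 6/25.
rho*m = 6/25*41 = 9.84.
k = floor(9.84) = 9.

9


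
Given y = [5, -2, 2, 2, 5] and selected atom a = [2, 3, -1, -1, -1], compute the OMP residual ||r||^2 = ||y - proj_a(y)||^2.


a^T a = 16.
a^T y = -5.
coeff = -5/16 = -5/16.
||r||^2 = 967/16.

967/16


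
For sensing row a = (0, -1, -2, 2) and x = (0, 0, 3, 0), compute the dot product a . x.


Non-zero terms: ['-2*3']
Products: [-6]
y = sum = -6.

-6


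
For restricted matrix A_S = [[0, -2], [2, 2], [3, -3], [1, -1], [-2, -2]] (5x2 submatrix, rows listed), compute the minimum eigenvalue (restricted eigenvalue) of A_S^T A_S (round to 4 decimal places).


A_S^T A_S = [[18, -2], [-2, 22]].
trace = 40.
det = 392.
disc = trace^2 - 4*det = 1600 - 4*392 = 32.
sqrt(32) ≈ 5.656854.
lam_min = (40 - sqrt(32))/2 ≈ (40 - 5.656854)/2 = 17.171573 ≈ 17.1716.

17.1716


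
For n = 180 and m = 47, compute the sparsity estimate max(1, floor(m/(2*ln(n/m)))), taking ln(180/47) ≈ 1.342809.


n/m = 180/47.
ln(n/m) ≈ 1.342809.
2*ln(n/m) ≈ 2.685618.
m/(2*ln(n/m)) ≈ 47/2.685618 ≈ 17.5006.
floor = 17.
k_max = max(1, 17) = 17.

17


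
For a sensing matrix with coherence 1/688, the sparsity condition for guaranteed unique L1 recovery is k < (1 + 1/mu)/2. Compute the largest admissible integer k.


1/mu = 688.
1 + 1/mu = 689.
(1 + 1/mu)/2 = 344.5 is not an integer, so k_max = floor(344.5) = 344.

344


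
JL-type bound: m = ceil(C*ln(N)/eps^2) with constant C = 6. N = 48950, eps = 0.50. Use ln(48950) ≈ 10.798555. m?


ln(48950) ≈ 10.798555.
eps^2 = 0.50^2 = 0.25.
C*ln(N)/eps^2 ≈ 6*10.798555/0.25 ≈ 259.1653.
m = ceil(259.1653) = 260.

260


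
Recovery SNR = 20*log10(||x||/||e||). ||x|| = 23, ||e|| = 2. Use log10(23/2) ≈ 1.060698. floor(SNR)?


||x||/||e|| = 23/2.
log10(23/2) ≈ 1.060698.
20*log10(||x||/||e||) ≈ 20*1.060698 = 21.21396.
floor(21.21396) = 21.

21


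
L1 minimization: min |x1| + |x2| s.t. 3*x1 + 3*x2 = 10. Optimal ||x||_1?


Axis intercepts:
  x1 = 10/3, x2 = 0: L1 = 10/3
  x1 = 0, x2 = 10/3: L1 = 10/3
x* = (10/3, 0)
||x*||_1 = 10/3.

10/3


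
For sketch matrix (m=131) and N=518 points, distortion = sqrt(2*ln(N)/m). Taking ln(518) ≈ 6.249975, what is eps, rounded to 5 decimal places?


ln(518) ≈ 6.249975.
2*ln(N)/m ≈ 2*6.249975/131 ≈ 0.09541947.
eps = sqrt(0.09541947) ≈ 0.3089004 ≈ 0.30890.

0.30890


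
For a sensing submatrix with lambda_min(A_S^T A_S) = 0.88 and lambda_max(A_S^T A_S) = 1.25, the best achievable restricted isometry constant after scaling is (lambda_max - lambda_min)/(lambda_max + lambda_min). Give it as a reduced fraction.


lambda_max - lambda_min = 1.25 - 0.88 = 0.37.
lambda_max + lambda_min = 1.25 + 0.88 = 2.13.
delta = 0.37/2.13 = 37/213.

37/213


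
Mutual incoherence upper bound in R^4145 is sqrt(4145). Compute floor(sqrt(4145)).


64^2 = 4096 <= 4145 < 4225 = 65^2, so 64 <= sqrt(4145) < 65.
floor(sqrt(4145)) = 64.

64


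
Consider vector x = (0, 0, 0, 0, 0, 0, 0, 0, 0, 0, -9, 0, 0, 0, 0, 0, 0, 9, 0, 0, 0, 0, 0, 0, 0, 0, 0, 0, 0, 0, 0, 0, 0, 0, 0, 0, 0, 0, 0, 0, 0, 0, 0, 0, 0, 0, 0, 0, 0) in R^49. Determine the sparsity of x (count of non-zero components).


Non-zero positions: [10, 17].
Sparsity = 2.

2


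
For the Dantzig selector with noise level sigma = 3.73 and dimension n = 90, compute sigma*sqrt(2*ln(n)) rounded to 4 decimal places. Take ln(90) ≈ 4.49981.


ln(90) ≈ 4.49981.
2*ln(n) ≈ 8.99962.
sqrt(2*ln(n)) ≈ sqrt(8.99962) ≈ 2.999937.
threshold ≈ 3.73*2.999937 = 11.18976501 ≈ 11.1898.

11.1898


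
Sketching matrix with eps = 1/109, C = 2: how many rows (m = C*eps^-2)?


1/eps = 109.
(1/eps)^2 = 11881.
m = 2*11881 = 23762.

23762


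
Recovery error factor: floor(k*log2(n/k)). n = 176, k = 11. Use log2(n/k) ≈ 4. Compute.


log2(n/k) = log2(176/11) ≈ 4.
k*log2(n/k) ≈ 11*4 = 44.
floor(44) = 44.

44


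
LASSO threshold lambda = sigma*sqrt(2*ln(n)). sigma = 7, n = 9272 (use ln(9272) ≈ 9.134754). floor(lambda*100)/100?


ln(9272) ≈ 9.134754.
2*ln(n) ≈ 18.269508.
sqrt(2*ln(n)) ≈ sqrt(18.269508) ≈ 4.274285.
lambda ≈ 7*4.274285 = 29.919995.
floor(lambda*100)/100 = 29.91.

29.91


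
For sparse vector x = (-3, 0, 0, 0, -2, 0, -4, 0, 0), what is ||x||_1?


Non-zero entries: [(0, -3), (4, -2), (6, -4)]
Absolute values: [3, 2, 4]
||x||_1 = sum = 9.

9


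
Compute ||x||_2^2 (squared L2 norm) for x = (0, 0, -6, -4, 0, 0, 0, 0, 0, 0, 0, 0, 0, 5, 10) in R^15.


Non-zero entries: [(2, -6), (3, -4), (13, 5), (14, 10)]
Squares: [36, 16, 25, 100]
||x||_2^2 = sum = 177.

177


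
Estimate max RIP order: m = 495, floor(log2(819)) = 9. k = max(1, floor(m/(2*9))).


floor(log2(819)) = 9.
2*9 = 18.
m/(2*floor(log2(n))) = 495/18 ≈ 27.5.
floor = 27.
k = max(1, 27) = 27.

27


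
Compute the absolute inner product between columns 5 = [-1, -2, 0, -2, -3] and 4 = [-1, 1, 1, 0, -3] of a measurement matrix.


Inner product: -1*-1 + -2*1 + 0*1 + -2*0 + -3*-3
Products: [1, -2, 0, 0, 9]
Sum = 8.
|dot| = 8.

8


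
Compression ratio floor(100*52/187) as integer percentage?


100*m/n = 100*52/187 ≈ 27.8075.
floor = 27.

27


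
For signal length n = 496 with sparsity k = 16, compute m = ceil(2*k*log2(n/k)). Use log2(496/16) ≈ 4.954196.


log2(n/k) = log2(496/16) ≈ 4.954196.
2*k*log2(n/k) ≈ 2*16*4.954196 = 158.534272.
m = ceil(158.534272) = 159.

159


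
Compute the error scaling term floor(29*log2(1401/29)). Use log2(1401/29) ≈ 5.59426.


log2(n/k) = log2(1401/29) ≈ 5.59426.
k*log2(n/k) ≈ 29*5.59426 = 162.23354.
floor(162.23354) = 162.

162


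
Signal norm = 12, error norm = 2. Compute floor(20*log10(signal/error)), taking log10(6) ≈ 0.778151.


||x||/||e|| = 12/2 = 6.
log10(6) ≈ 0.778151.
20*log10(||x||/||e||) ≈ 20*0.778151 = 15.56302.
floor(15.56302) = 15.

15


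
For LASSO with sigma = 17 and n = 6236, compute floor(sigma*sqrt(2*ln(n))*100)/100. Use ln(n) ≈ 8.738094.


ln(6236) ≈ 8.738094.
2*ln(n) ≈ 17.476188.
sqrt(2*ln(n)) ≈ sqrt(17.476188) ≈ 4.180453.
lambda ≈ 17*4.180453 = 71.067701.
floor(lambda*100)/100 = 71.06.

71.06


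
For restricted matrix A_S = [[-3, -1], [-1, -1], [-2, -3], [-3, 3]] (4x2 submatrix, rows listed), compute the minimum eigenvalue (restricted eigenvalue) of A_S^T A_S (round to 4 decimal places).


A_S^T A_S = [[23, 1], [1, 20]].
trace = 43.
det = 459.
disc = trace^2 - 4*det = 1849 - 4*459 = 13.
sqrt(13) ≈ 3.605551.
lam_min = (43 - sqrt(13))/2 ≈ (43 - 3.605551)/2 = 19.6972245 ≈ 19.6972.

19.6972


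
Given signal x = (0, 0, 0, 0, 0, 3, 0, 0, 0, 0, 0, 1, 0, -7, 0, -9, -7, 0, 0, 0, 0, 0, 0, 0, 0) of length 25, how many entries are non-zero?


Non-zero positions: [5, 11, 13, 15, 16].
Sparsity = 5.

5


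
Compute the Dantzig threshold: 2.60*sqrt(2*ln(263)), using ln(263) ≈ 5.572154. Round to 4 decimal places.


ln(263) ≈ 5.572154.
2*ln(n) ≈ 11.144308.
sqrt(2*ln(n)) ≈ sqrt(11.144308) ≈ 3.338309.
threshold ≈ 2.60*3.338309 = 8.6796034 ≈ 8.6796.

8.6796


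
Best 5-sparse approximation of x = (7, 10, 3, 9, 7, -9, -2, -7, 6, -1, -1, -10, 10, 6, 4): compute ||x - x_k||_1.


Sorted |x_i| descending: [10, 10, 10, 9, 9, 7, 7, 7, 6, 6, 4, 3, 2, 1, 1]
Keep top 5: [10, 10, 10, 9, 9]
Tail entries: [7, 7, 7, 6, 6, 4, 3, 2, 1, 1]
L1 error = sum of tail = 44.

44


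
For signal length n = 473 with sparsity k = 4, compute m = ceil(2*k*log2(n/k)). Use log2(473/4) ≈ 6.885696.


log2(n/k) = log2(473/4) ≈ 6.885696.
2*k*log2(n/k) ≈ 2*4*6.885696 = 55.085568.
m = ceil(55.085568) = 56.

56


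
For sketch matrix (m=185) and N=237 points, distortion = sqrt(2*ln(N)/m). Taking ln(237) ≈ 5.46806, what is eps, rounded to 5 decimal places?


ln(237) ≈ 5.46806.
2*ln(N)/m ≈ 2*5.46806/185 ≈ 0.05911416.
eps = sqrt(0.05911416) ≈ 0.243134 ≈ 0.24313.

0.24313


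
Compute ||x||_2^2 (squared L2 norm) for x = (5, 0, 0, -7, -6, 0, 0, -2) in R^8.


Non-zero entries: [(0, 5), (3, -7), (4, -6), (7, -2)]
Squares: [25, 49, 36, 4]
||x||_2^2 = sum = 114.

114


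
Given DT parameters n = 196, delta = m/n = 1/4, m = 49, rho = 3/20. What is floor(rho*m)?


m = 1/4*196 = 49.
rho = 3/20.
rho*m = 3/20*49 = 7.35.
k = floor(7.35) = 7.

7


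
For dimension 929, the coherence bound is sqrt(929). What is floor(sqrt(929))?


30^2 = 900 <= 929 < 961 = 31^2, so 30 <= sqrt(929) < 31.
floor(sqrt(929)) = 30.

30


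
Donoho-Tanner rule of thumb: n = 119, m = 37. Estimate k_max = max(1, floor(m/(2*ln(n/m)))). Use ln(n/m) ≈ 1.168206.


n/m = 119/37.
ln(n/m) ≈ 1.168206.
2*ln(n/m) ≈ 2.336412.
m/(2*ln(n/m)) ≈ 37/2.336412 ≈ 15.8362.
floor = 15.
k_max = max(1, 15) = 15.

15


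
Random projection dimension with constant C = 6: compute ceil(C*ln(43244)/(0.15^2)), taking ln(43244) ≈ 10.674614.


ln(43244) ≈ 10.674614.
eps^2 = 0.15^2 = 0.0225.
C*ln(N)/eps^2 ≈ 6*10.674614/0.0225 ≈ 2846.5637.
m = ceil(2846.5637) = 2847.

2847


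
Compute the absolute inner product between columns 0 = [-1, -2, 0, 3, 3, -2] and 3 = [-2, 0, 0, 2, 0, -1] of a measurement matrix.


Inner product: -1*-2 + -2*0 + 0*0 + 3*2 + 3*0 + -2*-1
Products: [2, 0, 0, 6, 0, 2]
Sum = 10.
|dot| = 10.

10


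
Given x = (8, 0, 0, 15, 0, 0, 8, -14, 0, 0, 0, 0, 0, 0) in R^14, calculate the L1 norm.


Non-zero entries: [(0, 8), (3, 15), (6, 8), (7, -14)]
Absolute values: [8, 15, 8, 14]
||x||_1 = sum = 45.

45


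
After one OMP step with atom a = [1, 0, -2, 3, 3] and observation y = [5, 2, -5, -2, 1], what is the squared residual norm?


a^T a = 23.
a^T y = 12.
coeff = 12/23 = 12/23.
||r||^2 = 1213/23.

1213/23


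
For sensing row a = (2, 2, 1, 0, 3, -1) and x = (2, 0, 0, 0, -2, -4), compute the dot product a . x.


Non-zero terms: ['2*2', '3*-2', '-1*-4']
Products: [4, -6, 4]
y = sum = 2.

2


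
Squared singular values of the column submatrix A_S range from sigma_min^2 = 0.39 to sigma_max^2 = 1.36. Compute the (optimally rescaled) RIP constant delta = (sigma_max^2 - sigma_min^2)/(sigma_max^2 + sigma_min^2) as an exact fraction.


lambda_max - lambda_min = 1.36 - 0.39 = 0.97.
lambda_max + lambda_min = 1.36 + 0.39 = 1.75.
delta = 0.97/1.75 = 97/175.

97/175


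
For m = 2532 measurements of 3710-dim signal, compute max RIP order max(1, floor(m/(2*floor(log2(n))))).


floor(log2(3710)) = 11.
2*11 = 22.
m/(2*floor(log2(n))) = 2532/22 ≈ 115.0909.
floor = 115.
k = max(1, 115) = 115.

115


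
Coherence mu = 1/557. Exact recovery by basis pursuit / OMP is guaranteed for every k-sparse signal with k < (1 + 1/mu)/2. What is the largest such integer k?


1/mu = 557.
1 + 1/mu = 558.
(1 + 1/mu)/2 = 279 is an integer and the inequality is strict, so k_max = 279 - 1 = 278.

278


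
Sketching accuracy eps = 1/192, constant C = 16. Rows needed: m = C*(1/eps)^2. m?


1/eps = 192.
(1/eps)^2 = 36864.
m = 16*36864 = 589824.

589824


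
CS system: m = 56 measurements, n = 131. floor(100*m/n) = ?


100*m/n = 100*56/131 ≈ 42.7481.
floor = 42.

42


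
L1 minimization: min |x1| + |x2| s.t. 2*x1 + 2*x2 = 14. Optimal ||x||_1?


Axis intercepts:
  x1 = 7, x2 = 0: L1 = 7
  x1 = 0, x2 = 7: L1 = 7
x* = (7, 0)
||x*||_1 = 7.

7


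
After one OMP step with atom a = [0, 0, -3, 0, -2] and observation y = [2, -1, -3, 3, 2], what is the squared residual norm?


a^T a = 13.
a^T y = 5.
coeff = 5/13 = 5/13.
||r||^2 = 326/13.

326/13


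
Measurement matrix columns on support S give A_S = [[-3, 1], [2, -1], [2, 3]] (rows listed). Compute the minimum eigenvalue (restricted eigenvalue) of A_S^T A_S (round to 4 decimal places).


A_S^T A_S = [[17, 1], [1, 11]].
trace = 28.
det = 186.
disc = trace^2 - 4*det = 784 - 4*186 = 40.
sqrt(40) ≈ 6.324555.
lam_min = (28 - sqrt(40))/2 ≈ (28 - 6.324555)/2 = 10.8377225 ≈ 10.8377.

10.8377


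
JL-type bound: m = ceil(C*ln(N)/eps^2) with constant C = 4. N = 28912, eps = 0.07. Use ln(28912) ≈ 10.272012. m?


ln(28912) ≈ 10.272012.
eps^2 = 0.07^2 = 0.0049.
C*ln(N)/eps^2 ≈ 4*10.272012/0.0049 ≈ 8385.3159.
m = ceil(8385.3159) = 8386.

8386


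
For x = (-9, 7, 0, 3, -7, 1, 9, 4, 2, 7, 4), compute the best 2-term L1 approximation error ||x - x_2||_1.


Sorted |x_i| descending: [9, 9, 7, 7, 7, 4, 4, 3, 2, 1, 0]
Keep top 2: [9, 9]
Tail entries: [7, 7, 7, 4, 4, 3, 2, 1, 0]
L1 error = sum of tail = 35.

35


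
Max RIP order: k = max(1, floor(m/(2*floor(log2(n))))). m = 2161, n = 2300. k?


floor(log2(2300)) = 11.
2*11 = 22.
m/(2*floor(log2(n))) = 2161/22 ≈ 98.2273.
floor = 98.
k = max(1, 98) = 98.

98


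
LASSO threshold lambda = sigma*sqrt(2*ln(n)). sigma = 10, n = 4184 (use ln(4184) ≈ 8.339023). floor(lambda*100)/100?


ln(4184) ≈ 8.339023.
2*ln(n) ≈ 16.678046.
sqrt(2*ln(n)) ≈ sqrt(16.678046) ≈ 4.083876.
lambda ≈ 10*4.083876 = 40.83876.
floor(lambda*100)/100 = 40.83.

40.83


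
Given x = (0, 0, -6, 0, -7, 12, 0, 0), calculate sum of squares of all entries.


Non-zero entries: [(2, -6), (4, -7), (5, 12)]
Squares: [36, 49, 144]
||x||_2^2 = sum = 229.

229


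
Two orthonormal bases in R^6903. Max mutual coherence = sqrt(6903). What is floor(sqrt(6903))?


83^2 = 6889 <= 6903 < 7056 = 84^2, so 83 <= sqrt(6903) < 84.
floor(sqrt(6903)) = 83.

83


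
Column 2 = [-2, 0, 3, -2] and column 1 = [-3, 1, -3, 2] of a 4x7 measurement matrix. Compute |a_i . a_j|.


Inner product: -2*-3 + 0*1 + 3*-3 + -2*2
Products: [6, 0, -9, -4]
Sum = -7.
|dot| = 7.

7


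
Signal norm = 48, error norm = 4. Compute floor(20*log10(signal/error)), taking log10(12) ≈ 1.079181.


||x||/||e|| = 48/4 = 12.
log10(12) ≈ 1.079181.
20*log10(||x||/||e||) ≈ 20*1.079181 = 21.58362.
floor(21.58362) = 21.

21


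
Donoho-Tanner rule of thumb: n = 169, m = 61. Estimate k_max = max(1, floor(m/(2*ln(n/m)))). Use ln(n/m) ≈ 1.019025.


n/m = 169/61.
ln(n/m) ≈ 1.019025.
2*ln(n/m) ≈ 2.03805.
m/(2*ln(n/m)) ≈ 61/2.03805 ≈ 29.9306.
floor = 29.
k_max = max(1, 29) = 29.

29


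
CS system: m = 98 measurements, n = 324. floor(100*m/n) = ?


100*m/n = 100*98/324 ≈ 30.2469.
floor = 30.

30


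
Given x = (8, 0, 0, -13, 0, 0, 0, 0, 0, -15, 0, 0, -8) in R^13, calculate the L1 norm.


Non-zero entries: [(0, 8), (3, -13), (9, -15), (12, -8)]
Absolute values: [8, 13, 15, 8]
||x||_1 = sum = 44.

44


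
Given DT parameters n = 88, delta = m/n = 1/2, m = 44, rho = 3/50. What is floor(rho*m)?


m = 1/2*88 = 44.
rho = 3/50.
rho*m = 3/50*44 = 2.64.
k = floor(2.64) = 2.

2


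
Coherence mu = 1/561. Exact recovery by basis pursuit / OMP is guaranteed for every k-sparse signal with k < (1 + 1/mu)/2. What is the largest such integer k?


1/mu = 561.
1 + 1/mu = 562.
(1 + 1/mu)/2 = 281 is an integer and the inequality is strict, so k_max = 281 - 1 = 280.

280


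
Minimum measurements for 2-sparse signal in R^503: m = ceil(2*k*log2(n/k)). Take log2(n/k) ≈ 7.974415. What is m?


log2(n/k) = log2(503/2) ≈ 7.974415.
2*k*log2(n/k) ≈ 2*2*7.974415 = 31.89766.
m = ceil(31.89766) = 32.

32


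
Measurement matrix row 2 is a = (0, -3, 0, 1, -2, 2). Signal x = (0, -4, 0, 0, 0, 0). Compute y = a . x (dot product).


Non-zero terms: ['-3*-4']
Products: [12]
y = sum = 12.

12


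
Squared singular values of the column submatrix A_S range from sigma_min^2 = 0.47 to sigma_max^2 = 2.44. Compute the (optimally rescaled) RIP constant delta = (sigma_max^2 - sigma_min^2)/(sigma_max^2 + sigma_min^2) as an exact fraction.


lambda_max - lambda_min = 2.44 - 0.47 = 1.97.
lambda_max + lambda_min = 2.44 + 0.47 = 2.91.
delta = 1.97/2.91 = 197/291.

197/291


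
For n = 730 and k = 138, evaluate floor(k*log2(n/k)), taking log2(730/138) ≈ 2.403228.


log2(n/k) = log2(730/138) ≈ 2.403228.
k*log2(n/k) ≈ 138*2.403228 = 331.645464.
floor(331.645464) = 331.

331


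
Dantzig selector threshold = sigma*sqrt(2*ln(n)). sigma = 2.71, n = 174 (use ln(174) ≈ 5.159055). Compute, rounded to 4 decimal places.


ln(174) ≈ 5.159055.
2*ln(n) ≈ 10.31811.
sqrt(2*ln(n)) ≈ sqrt(10.31811) ≈ 3.212182.
threshold ≈ 2.71*3.212182 = 8.70501322 ≈ 8.7050.

8.7050


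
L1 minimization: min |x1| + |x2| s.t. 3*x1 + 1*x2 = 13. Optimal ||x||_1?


Axis intercepts:
  x1 = 13/3, x2 = 0: L1 = 13/3
  x1 = 0, x2 = 13: L1 = 13
x* = (13/3, 0)
||x*||_1 = 13/3.

13/3


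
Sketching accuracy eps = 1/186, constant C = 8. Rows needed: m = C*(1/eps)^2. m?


1/eps = 186.
(1/eps)^2 = 34596.
m = 8*34596 = 276768.

276768


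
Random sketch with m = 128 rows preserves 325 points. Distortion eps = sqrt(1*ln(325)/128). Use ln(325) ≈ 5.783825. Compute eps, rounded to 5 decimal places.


ln(325) ≈ 5.783825.
1*ln(N)/m ≈ 1*5.783825/128 ≈ 0.04518613.
eps = sqrt(0.04518613) ≈ 0.2125703 ≈ 0.21257.

0.21257


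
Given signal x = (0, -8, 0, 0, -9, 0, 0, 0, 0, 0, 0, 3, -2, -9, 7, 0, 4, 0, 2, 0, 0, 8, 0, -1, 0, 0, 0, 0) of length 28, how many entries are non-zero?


Non-zero positions: [1, 4, 11, 12, 13, 14, 16, 18, 21, 23].
Sparsity = 10.

10


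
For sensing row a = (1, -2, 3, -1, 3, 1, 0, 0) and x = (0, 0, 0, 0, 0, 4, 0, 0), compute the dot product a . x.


Non-zero terms: ['1*4']
Products: [4]
y = sum = 4.

4


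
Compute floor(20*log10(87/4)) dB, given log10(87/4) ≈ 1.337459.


||x||/||e|| = 87/4.
log10(87/4) ≈ 1.337459.
20*log10(||x||/||e||) ≈ 20*1.337459 = 26.74918.
floor(26.74918) = 26.

26


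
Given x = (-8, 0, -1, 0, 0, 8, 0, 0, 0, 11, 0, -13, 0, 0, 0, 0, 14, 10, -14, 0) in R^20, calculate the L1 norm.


Non-zero entries: [(0, -8), (2, -1), (5, 8), (9, 11), (11, -13), (16, 14), (17, 10), (18, -14)]
Absolute values: [8, 1, 8, 11, 13, 14, 10, 14]
||x||_1 = sum = 79.

79


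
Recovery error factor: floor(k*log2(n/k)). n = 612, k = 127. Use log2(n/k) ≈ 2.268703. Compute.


log2(n/k) = log2(612/127) ≈ 2.268703.
k*log2(n/k) ≈ 127*2.268703 = 288.125281.
floor(288.125281) = 288.

288


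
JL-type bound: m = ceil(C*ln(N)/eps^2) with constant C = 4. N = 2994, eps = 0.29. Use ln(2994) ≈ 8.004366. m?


ln(2994) ≈ 8.004366.
eps^2 = 0.29^2 = 0.0841.
C*ln(N)/eps^2 ≈ 4*8.004366/0.0841 ≈ 380.7071.
m = ceil(380.7071) = 381.

381


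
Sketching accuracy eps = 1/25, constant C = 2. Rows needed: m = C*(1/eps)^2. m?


1/eps = 25.
(1/eps)^2 = 625.
m = 2*625 = 1250.

1250


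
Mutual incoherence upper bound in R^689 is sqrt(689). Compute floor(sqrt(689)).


26^2 = 676 <= 689 < 729 = 27^2, so 26 <= sqrt(689) < 27.
floor(sqrt(689)) = 26.

26


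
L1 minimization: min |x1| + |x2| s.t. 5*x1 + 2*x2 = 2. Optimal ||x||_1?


Axis intercepts:
  x1 = 2/5, x2 = 0: L1 = 2/5
  x1 = 0, x2 = 1: L1 = 1
x* = (2/5, 0)
||x*||_1 = 2/5.

2/5


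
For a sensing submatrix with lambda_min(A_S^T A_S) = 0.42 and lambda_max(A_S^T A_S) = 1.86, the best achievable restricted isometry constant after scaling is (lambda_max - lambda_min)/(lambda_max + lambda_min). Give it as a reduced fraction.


lambda_max - lambda_min = 1.86 - 0.42 = 1.44.
lambda_max + lambda_min = 1.86 + 0.42 = 2.28.
delta = 1.44/2.28 = 144/228 = 12/19.

12/19
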